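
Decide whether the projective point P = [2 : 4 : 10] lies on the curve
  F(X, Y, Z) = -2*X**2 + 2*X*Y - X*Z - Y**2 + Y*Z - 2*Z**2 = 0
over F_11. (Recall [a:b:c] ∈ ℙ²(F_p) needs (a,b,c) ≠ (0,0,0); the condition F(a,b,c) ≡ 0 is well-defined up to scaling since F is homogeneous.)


F(2,4,10) ≡ 10 (mod 11); P is NOT on the curve.

Evaluate F(2, 4, 10) term-by-term (mod 11).
  -2*X**2 ↦ -2·4·1·1 = -8
  2*X*Y ↦ 2·2·4·1 = 16
  -X*Z ↦ -1·2·1·10 = -20
  -Y**2 ↦ -1·1·16·1 = -16
  Y*Z ↦ 1·1·4·10 = 40
  -2*Z**2 ↦ -2·1·1·100 = -200
Sum: F(2, 4, 10) = (-8) + (16) + (-20) + (-16) + (40) + (-200) = -188.
Reducing mod 11: -188 ≡ 10 (mod 11).
Since F(a, b, c) ≡ 10 ≠ 0 (mod 11), P does NOT lie on the curve.


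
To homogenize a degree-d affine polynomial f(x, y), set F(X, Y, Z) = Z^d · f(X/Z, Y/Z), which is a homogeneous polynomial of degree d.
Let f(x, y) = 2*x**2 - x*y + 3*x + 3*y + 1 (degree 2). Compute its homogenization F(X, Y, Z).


F(X, Y, Z) = 2*X**2 - X*Y + 3*X*Z + 3*Y*Z + Z**2

deg(f) = 2.
Substitute x = X/Z, y = Y/Z into f, then multiply by Z^2.
  monomial 2·x^2·y^0 ↦ 2·X^2·Y^0·Z^0.
  monomial -1·x^1·y^1 ↦ -1·X^1·Y^1·Z^0.
  monomial 3·x^1·y^0 ↦ 3·X^1·Y^0·Z^1.
  monomial 3·x^0·y^1 ↦ 3·X^0·Y^1·Z^1.
  monomial 1·x^0·y^0 ↦ 1·X^0·Y^0·Z^2.
Collecting: F(X, Y, Z) = 2*X**2 - X*Y + 3*X*Z + 3*Y*Z + Z**2.


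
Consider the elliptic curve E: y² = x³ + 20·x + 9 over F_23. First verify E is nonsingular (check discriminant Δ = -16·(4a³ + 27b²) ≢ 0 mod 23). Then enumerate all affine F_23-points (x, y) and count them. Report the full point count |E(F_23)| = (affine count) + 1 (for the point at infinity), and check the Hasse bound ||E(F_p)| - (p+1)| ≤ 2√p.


Affine points = {(0, 3), (0, 20), (3, 2), (3, 21), (5, 2), (5, 21), (6, 0), (7, 3), (7, 20), (10, 6), (10, 17), (15, 2), (15, 21), (16, 3), (16, 20), (17, 8), (17, 15), (19, 7), (19, 16)}; affine count = 19; |E(F_23)| = 20.

Discriminant check: Δ ∝ 4a³ + 27b² = 4·20³ + 27·9² = 4·8000 + 27·81 ≡ 9 (mod 23). Nonzero ⇒ E is nonsingular.
For each x ∈ F_23, compute rhs = x³ + 20·x + 9 mod 23, then count y ∈ F_23 with y² ≡ rhs.
  x = 0: rhs = 9, matching y values: 3, 20 (2 points).
  x = 1: rhs = 7, matching y values: none (0 points).
  x = 2: rhs = 11, matching y values: none (0 points).
  x = 3: rhs = 4, matching y values: 2, 21 (2 points).
  x = 4: rhs = 15, matching y values: none (0 points).
  x = 5: rhs = 4, matching y values: 2, 21 (2 points).
  x = 6: rhs = 0, matching y values: 0 (1 points).
  x = 7: rhs = 9, matching y values: 3, 20 (2 points).
  x = 8: rhs = 14, matching y values: none (0 points).
  x = 9: rhs = 21, matching y values: none (0 points).
  x = 10: rhs = 13, matching y values: 6, 17 (2 points).
  x = 11: rhs = 19, matching y values: none (0 points).
  x = 12: rhs = 22, matching y values: none (0 points).
  x = 13: rhs = 5, matching y values: none (0 points).
  x = 14: rhs = 20, matching y values: none (0 points).
  x = 15: rhs = 4, matching y values: 2, 21 (2 points).
  x = 16: rhs = 9, matching y values: 3, 20 (2 points).
  x = 17: rhs = 18, matching y values: 8, 15 (2 points).
  x = 18: rhs = 14, matching y values: none (0 points).
  x = 19: rhs = 3, matching y values: 7, 16 (2 points).
  x = 20: rhs = 14, matching y values: none (0 points).
  x = 21: rhs = 7, matching y values: none (0 points).
  x = 22: rhs = 11, matching y values: none (0 points).
Total affine count: 19.
Full point count |E(F_23)| = 19 + 1 = 20.
Hasse bound: |20 − (23+1)| = |-4| = 4 ≤ 2√23 ≈ 9.5917 ✓.


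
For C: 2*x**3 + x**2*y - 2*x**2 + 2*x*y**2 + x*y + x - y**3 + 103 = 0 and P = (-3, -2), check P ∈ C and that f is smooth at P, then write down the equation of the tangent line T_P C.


Tangent line at P: 85*x + 18*y + 291 = 0.

Step 1: f(-3, -2) = 0, so P lies on C.
Step 2: partial derivatives
  f_x(x, y) = 6*x**2 + 2*x*y - 4*x + 2*y**2 + y + 1, f_y(x, y) = x**2 + 4*x*y + x - 3*y**2.
  f_x(P) = 85, f_y(P) = 18 (gradient nonzero, so P is smooth).
Step 3: tangent line at P: 85·(x − -3) + 18·(y − -2) = 0.
Expanding: 85*x + 18*y + 291 = 0.


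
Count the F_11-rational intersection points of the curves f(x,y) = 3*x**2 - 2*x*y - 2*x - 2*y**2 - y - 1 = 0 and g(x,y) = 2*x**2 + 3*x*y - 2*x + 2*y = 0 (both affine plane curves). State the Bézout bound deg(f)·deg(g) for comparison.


Common zeros: {(1, 0)}; count = 1; Bézout bound = 4.

deg(f) = 2, deg(g) = 2, so Bézout bound = 4.
Scan x ∈ F_11. For each x, list the y ∈ F_11 with f(x, y) ≡ 0 and those with g(x, y) ≡ 0 (mod 11); the common zeros in that column are the intersection.
  x = 0: f ≡ 0 at y ∈ {2, 3}; g ≡ 0 at y ∈ {0}; common: ∅.
  x = 1: f ≡ 0 at y ∈ {0, 4}; g ≡ 0 at y ∈ {0}; common: {0}.
  x = 2: f ≡ 0 at y ∈ {1, 2}; g ≡ 0 at y ∈ {5}; common: ∅.
  x = 3: f ≡ 0 at y ∈ {1}; g ≡ 0 at y ∈ ∅; common: ∅.
  x = 4: f ≡ 0 at y ∈ ∅; g ≡ 0 at y ∈ {3}; common: ∅.
  x = 5: f ≡ 0 at y ∈ ∅; g ≡ 0 at y ∈ {8}; common: ∅.
  x = 6: f ≡ 0 at y ∈ {4, 6}; g ≡ 0 at y ∈ {8}; common: ∅.
  x = 7: f ≡ 0 at y ∈ {0, 9}; g ≡ 0 at y ∈ {4}; common: ∅.
  x = 8: f ≡ 0 at y ∈ ∅; g ≡ 0 at y ∈ {5}; common: ∅.
  x = 9: f ≡ 0 at y ∈ ∅; g ≡ 0 at y ∈ {3}; common: ∅.
  x = 10: f ≡ 0 at y ∈ {3}; g ≡ 0 at y ∈ {4}; common: ∅.
Collecting: common zeros = {(1, 0)}, so the count is 1.
Comparison with the Bézout bound: 1 ≤ 4 = deg(f)·deg(g), as expected for curves with no common component (the affine F_11-count falls short of the bound because intersections may lie at infinity, over extension fields, or carry multiplicity).


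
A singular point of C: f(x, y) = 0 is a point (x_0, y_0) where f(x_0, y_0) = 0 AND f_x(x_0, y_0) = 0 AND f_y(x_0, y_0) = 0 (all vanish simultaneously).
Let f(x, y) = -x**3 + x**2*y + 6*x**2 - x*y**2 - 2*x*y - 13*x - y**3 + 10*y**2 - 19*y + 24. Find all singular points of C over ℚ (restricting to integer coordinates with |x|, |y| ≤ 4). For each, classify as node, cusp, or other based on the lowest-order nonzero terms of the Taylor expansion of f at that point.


Singular points: {(3, 2)}; classification: node.

Compute partial derivatives:
  f_x = -3*x**2 + 2*x*y + 12*x - y**2 - 2*y - 13.
  f_y = x**2 - 2*x*y - 2*x - 3*y**2 + 20*y - 19.
Scan x_0 ∈ {−4, ..., 4}. For each x_0, f_y(x_0, y) is a polynomial in y; find its integer roots y ∈ {−4, ..., 4}, then test f_x and f at those candidates.
  x = -4: f_y(-4, y) = -3*y**2 + 28*y + 5; no integer root y with |y| ≤ 4.
  x = -3: f_y(-3, y) = -3*y**2 + 26*y - 4; no integer root y with |y| ≤ 4.
  x = -2: f_y(-2, y) = -3*y**2 + 24*y - 11; no integer root y with |y| ≤ 4.
  x = -1: f_y(-1, y) = -3*y**2 + 22*y - 16; no integer root y with |y| ≤ 4.
  x = 0: f_y(0, y) = -3*y**2 + 20*y - 19; no integer root y with |y| ≤ 4.
  x = 1: f_y(1, y) = -3*y**2 + 18*y - 20; no integer root y with |y| ≤ 4.
  x = 2: f_y(2, y) = -3*y**2 + 16*y - 19; no integer root y with |y| ≤ 4.
  x = 3: f_y(3, y) = -3*y**2 + 14*y - 16; vanishes at y ∈ {2}. (3, 2): f_x = 0, f = 0 — SINGULAR.
  x = 4: f_y(4, y) = -3*y**2 + 12*y - 11; no integer root y with |y| ≤ 4.
Only singular point on the grid: (3, 2).
Classify: substitute x = 3 + u, y = 2 + v and expand: f = -u**3 + u**2*v - u**2 - u*v**2 - v**3 + v**2.
No constant or linear terms (consistent with a singular point). Quadratic part: -u**2 + v**2. Cubic part: -u**3 + u**2*v - u*v**2 - v**3.
The quadratic part v**2 - u**2 = (v − u)(v + u) splits into two distinct linear factors, so there are two distinct tangent lines y − 2 = ±(x − 3) — this is a node (ordinary double point).
Classification: node.


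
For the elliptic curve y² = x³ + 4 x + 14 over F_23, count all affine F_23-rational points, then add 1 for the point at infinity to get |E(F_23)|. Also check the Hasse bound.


Affine points = {(4, 5), (4, 18), (6, 1), (6, 22), (8, 11), (8, 12), (11, 3), (11, 20), (13, 3), (13, 20), (14, 10), (14, 13), (17, 2), (17, 21), (19, 7), (19, 16), (22, 3), (22, 20)}; affine count = 18; |E(F_23)| = 19.

Discriminant check: Δ ∝ 4a³ + 27b² = 4·4³ + 27·14² = 4·64 + 27·196 ≡ 5 (mod 23). Nonzero ⇒ E is nonsingular.
For each x ∈ F_23, compute rhs = x³ + 4·x + 14 mod 23, then count y ∈ F_23 with y² ≡ rhs.
  x = 0: rhs = 14, matching y values: none (0 points).
  x = 1: rhs = 19, matching y values: none (0 points).
  x = 2: rhs = 7, matching y values: none (0 points).
  x = 3: rhs = 7, matching y values: none (0 points).
  x = 4: rhs = 2, matching y values: 5, 18 (2 points).
  x = 5: rhs = 21, matching y values: none (0 points).
  x = 6: rhs = 1, matching y values: 1, 22 (2 points).
  x = 7: rhs = 17, matching y values: none (0 points).
  x = 8: rhs = 6, matching y values: 11, 12 (2 points).
  x = 9: rhs = 20, matching y values: none (0 points).
  x = 10: rhs = 19, matching y values: none (0 points).
  x = 11: rhs = 9, matching y values: 3, 20 (2 points).
  x = 12: rhs = 19, matching y values: none (0 points).
  x = 13: rhs = 9, matching y values: 3, 20 (2 points).
  x = 14: rhs = 8, matching y values: 10, 13 (2 points).
  x = 15: rhs = 22, matching y values: none (0 points).
  x = 16: rhs = 11, matching y values: none (0 points).
  x = 17: rhs = 4, matching y values: 2, 21 (2 points).
  x = 18: rhs = 7, matching y values: none (0 points).
  x = 19: rhs = 3, matching y values: 7, 16 (2 points).
  x = 20: rhs = 21, matching y values: none (0 points).
  x = 21: rhs = 21, matching y values: none (0 points).
  x = 22: rhs = 9, matching y values: 3, 20 (2 points).
Total affine count: 18.
Full point count |E(F_23)| = 18 + 1 = 19.
Hasse bound: |19 − (23+1)| = |-5| = 5 ≤ 2√23 ≈ 9.5917 ✓.


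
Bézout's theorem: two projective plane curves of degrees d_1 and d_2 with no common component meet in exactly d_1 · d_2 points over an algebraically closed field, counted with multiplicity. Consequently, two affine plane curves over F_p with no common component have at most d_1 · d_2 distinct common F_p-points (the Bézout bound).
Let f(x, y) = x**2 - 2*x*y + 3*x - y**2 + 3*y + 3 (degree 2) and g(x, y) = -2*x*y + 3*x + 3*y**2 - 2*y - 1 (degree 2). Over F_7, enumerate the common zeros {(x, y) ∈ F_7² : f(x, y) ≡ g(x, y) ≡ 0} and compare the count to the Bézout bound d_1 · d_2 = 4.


Common zeros: ∅; count = 0; Bézout bound = 4.

deg(f) = 2, deg(g) = 2, so Bézout bound = 4.
Scan x ∈ F_7. For each x, list the y ∈ F_7 with f(x, y) ≡ 0 and those with g(x, y) ≡ 0 (mod 7); the common zeros in that column are the intersection.
  x = 0: f ≡ 0 at y ∈ {5}; g ≡ 0 at y ∈ {1, 2}; common: ∅.
  x = 1: f ≡ 0 at y ∈ {0, 1}; g ≡ 0 at y ∈ ∅; common: ∅.
  x = 2: f ≡ 0 at y ∈ {2, 4}; g ≡ 0 at y ∈ {3, 6}; common: ∅.
  x = 3: f ≡ 0 at y ∈ {0, 4}; g ≡ 0 at y ∈ ∅; common: ∅.
  x = 4: f ≡ 0 at y ∈ {3, 6}; g ≡ 0 at y ∈ ∅; common: ∅.
  x = 5: f ≡ 0 at y ∈ {1, 6}; g ≡ 0 at y ∈ {0, 4}; common: ∅.
  x = 6: f ≡ 0 at y ∈ {2, 3}; g ≡ 0 at y ∈ ∅; common: ∅.
Collecting: common zeros = ∅, so the count is 0.
Comparison with the Bézout bound: 0 ≤ 4 = deg(f)·deg(g), as expected for curves with no common component (the affine F_7-count falls short of the bound because intersections may lie at infinity, over extension fields, or carry multiplicity).


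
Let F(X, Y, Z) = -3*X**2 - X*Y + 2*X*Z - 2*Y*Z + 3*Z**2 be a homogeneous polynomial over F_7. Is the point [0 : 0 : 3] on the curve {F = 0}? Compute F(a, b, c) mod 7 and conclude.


F(0,0,3) ≡ 6 (mod 7); P is NOT on the curve.

Evaluate F(0, 0, 3) term-by-term (mod 7).
  -3*X**2 ↦ -3·0·1·1 = 0
  -X*Y ↦ -1·0·0·1 = 0
  2*X*Z ↦ 2·0·1·3 = 0
  -2*Y*Z ↦ -2·1·0·3 = 0
  3*Z**2 ↦ 3·1·1·9 = 27
Sum: F(0, 0, 3) = (0) + (0) + (0) + (0) + (27) = 27.
Reducing mod 7: 27 ≡ 6 (mod 7).
Since F(a, b, c) ≡ 6 ≠ 0 (mod 7), P does NOT lie on the curve.


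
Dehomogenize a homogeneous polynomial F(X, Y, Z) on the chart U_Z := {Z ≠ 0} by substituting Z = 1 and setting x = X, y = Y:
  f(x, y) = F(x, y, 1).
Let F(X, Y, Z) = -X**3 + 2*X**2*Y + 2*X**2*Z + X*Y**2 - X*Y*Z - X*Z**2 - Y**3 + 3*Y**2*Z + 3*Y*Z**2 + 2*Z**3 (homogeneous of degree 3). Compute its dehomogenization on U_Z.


f(x, y) = -x**3 + 2*x**2*y + 2*x**2 + x*y**2 - x*y - x - y**3 + 3*y**2 + 3*y + 2

On U_Z we set Z = 1. Each monomial c·X^i·Y^j·Z^k in F becomes c·x^i·y^j·1^k = c·x^i·y^j.
Substituting Z = 1: F(X, Y, 1) = -x**3 + 2*x**2*y + 2*x**2 + x*y**2 - x*y - x - y**3 + 3*y**2 + 3*y + 2.
Note: deg(f) ≤ deg(F) = 3; strict inequality happens when F is divisible by Z (lost terms).


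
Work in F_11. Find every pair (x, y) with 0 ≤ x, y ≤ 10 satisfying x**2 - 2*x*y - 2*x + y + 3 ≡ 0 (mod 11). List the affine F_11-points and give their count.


Affine F_11-points: {(0, 8), (1, 2), (2, 1), (3, 10), (4, 0), (5, 2), (7, 8), (8, 10), (9, 0), (10, 9)}; count = 10.

For each of the 121 pairs (x, y) ∈ F_11², evaluate f(x, y) mod 11. Record the zeros.
  x = 0: [0↦3, 1↦4, 2↦5, 3↦6, 4↦7, 5↦8, 6↦9, 7↦10, 8↦0, 9↦1, 10↦2]  zeros at y ∈ {8}
  x = 1: [0↦2, 1↦1, 2↦0, 3↦10, 4↦9, 5↦8, 6↦7, 7↦6, 8↦5, 9↦4, 10↦3]  zeros at y ∈ {2}
  x = 2: [0↦3, 1↦0, 2↦8, 3↦5, 4↦2, 5↦10, 6↦7, 7↦4, 8↦1, 9↦9, 10↦6]  zeros at y ∈ {1}
  x = 3: [0↦6, 1↦1, 2↦7, 3↦2, 4↦8, 5↦3, 6↦9, 7↦4, 8↦10, 9↦5, 10↦0]  zeros at y ∈ {10}
  x = 4: [0↦0, 1↦4, 2↦8, 3↦1, 4↦5, 5↦9, 6↦2, 7↦6, 8↦10, 9↦3, 10↦7]  zeros at y ∈ {0}
  x = 5: [0↦7, 1↦9, 2↦0, 3↦2, 4↦4, 5↦6, 6↦8, 7↦10, 8↦1, 9↦3, 10↦5]  zeros at y ∈ {2}
  x = 6: [0↦5, 1↦5, 2↦5, 3↦5, 4↦5, 5↦5, 6↦5, 7↦5, 8↦5, 9↦5, 10↦5]  zeros at y ∈ ∅
  x = 7: [0↦5, 1↦3, 2↦1, 3↦10, 4↦8, 5↦6, 6↦4, 7↦2, 8↦0, 9↦9, 10↦7]  zeros at y ∈ {8}
  x = 8: [0↦7, 1↦3, 2↦10, 3↦6, 4↦2, 5↦9, 6↦5, 7↦1, 8↦8, 9↦4, 10↦0]  zeros at y ∈ {10}
  x = 9: [0↦0, 1↦5, 2↦10, 3↦4, 4↦9, 5↦3, 6↦8, 7↦2, 8↦7, 9↦1, 10↦6]  zeros at y ∈ {0}
  x = 10: [0↦6, 1↦9, 2↦1, 3↦4, 4↦7, 5↦10, 6↦2, 7↦5, 8↦8, 9↦0, 10↦3]  zeros at y ∈ {9}
Collecting zeros: affine points = {(0, 8), (1, 2), (2, 1), (3, 10), (4, 0), (5, 2), (7, 8), (8, 10), (9, 0), (10, 9)}.
Total count |C(F_11)_aff| = 10.


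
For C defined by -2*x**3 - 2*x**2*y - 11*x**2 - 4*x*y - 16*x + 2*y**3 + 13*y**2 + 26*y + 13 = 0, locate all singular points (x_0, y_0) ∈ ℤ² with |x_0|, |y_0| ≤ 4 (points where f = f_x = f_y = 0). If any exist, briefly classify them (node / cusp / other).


Singular points: {(-1, -2)}; classification: node.

Compute partial derivatives:
  f_x = -6*x**2 - 4*x*y - 22*x - 4*y - 16.
  f_y = -2*x**2 - 4*x + 6*y**2 + 26*y + 26.
Scan x_0 ∈ {−4, ..., 4}. For each x_0, f_y(x_0, y) is a polynomial in y; find its integer roots y ∈ {−4, ..., 4}, then test f_x and f at those candidates.
  x = -4: f_y(-4, y) = 6*y**2 + 26*y + 10; no integer root y with |y| ≤ 4.
  x = -3: f_y(-3, y) = 6*y**2 + 26*y + 20; vanishes at y ∈ {-1}. (-3, -1): f_x = -12 ≠ 0.
  x = -2: f_y(-2, y) = 6*y**2 + 26*y + 26; no integer root y with |y| ≤ 4.
  x = -1: f_y(-1, y) = 6*y**2 + 26*y + 28; vanishes at y ∈ {-2}. (-1, -2): f_x = 0, f = 0 — SINGULAR.
  x = 0: f_y(0, y) = 6*y**2 + 26*y + 26; no integer root y with |y| ≤ 4.
  x = 1: f_y(1, y) = 6*y**2 + 26*y + 20; vanishes at y ∈ {-1}. (1, -1): f_x = -36 ≠ 0.
  x = 2: f_y(2, y) = 6*y**2 + 26*y + 10; no integer root y with |y| ≤ 4.
  x = 3: f_y(3, y) = 6*y**2 + 26*y - 4; no integer root y with |y| ≤ 4.
  x = 4: f_y(4, y) = 6*y**2 + 26*y - 22; no integer root y with |y| ≤ 4.
Only singular point on the grid: (-1, -2).
Classify: substitute x = -1 + u, y = -2 + v and expand: f = -2*u**3 - 2*u**2*v - u**2 + 2*v**3 + v**2.
No constant or linear terms (consistent with a singular point). Quadratic part: -u**2 + v**2. Cubic part: -2*u**3 - 2*u**2*v + 2*v**3.
The quadratic part v**2 - u**2 = (v − u)(v + u) splits into two distinct linear factors, so there are two distinct tangent lines y − -2 = ±(x − -1) — this is a node (ordinary double point).
Classification: node.


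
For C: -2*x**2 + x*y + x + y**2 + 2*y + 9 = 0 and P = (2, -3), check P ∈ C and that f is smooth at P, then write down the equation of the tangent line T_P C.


Tangent line at P: -10*x - 2*y + 14 = 0.

Step 1: f(2, -3) = 0, so P lies on C.
Step 2: partial derivatives
  f_x(x, y) = -4*x + y + 1, f_y(x, y) = x + 2*y + 2.
  f_x(P) = -10, f_y(P) = -2 (gradient nonzero, so P is smooth).
Step 3: tangent line at P: -10·(x − 2) + -2·(y − -3) = 0.
Expanding: -10*x - 2*y + 14 = 0.


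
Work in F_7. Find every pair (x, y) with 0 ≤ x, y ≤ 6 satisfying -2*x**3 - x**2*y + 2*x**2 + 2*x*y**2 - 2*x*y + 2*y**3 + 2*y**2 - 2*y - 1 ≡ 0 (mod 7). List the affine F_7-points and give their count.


Affine F_7-points: {(1, 1), (1, 2), (2, 4), (3, 6), (4, 5), (4, 6), (5, 1), (5, 6)}; count = 8.

For each of the 49 pairs (x, y) ∈ F_7², evaluate f(x, y) mod 7. Record the zeros.
  x = 0: [0↦6, 1↦1, 2↦5, 3↦2, 4↦4, 5↦2, 6↦1]  zeros at y ∈ ∅
  x = 1: [0↦6, 1↦0, 2↦0, 3↦4, 4↦3, 5↦2, 6↦6]  zeros at y ∈ {1, 2}
  x = 2: [0↦5, 1↦3, 2↦4, 3↦6, 4↦0, 5↦5, 6↦5]  zeros at y ∈ {4}
  x = 3: [0↦5, 1↦5, 2↦5, 3↦3, 4↦4, 5↦6, 6↦0]  zeros at y ∈ {6}
  x = 4: [0↦1, 1↦1, 2↦5, 3↦4, 4↦3, 5↦0, 6↦0]  zeros at y ∈ {5, 6}
  x = 5: [0↦2, 1↦0, 2↦6, 3↦4, 4↦6, 5↦3, 6↦0]  zeros at y ∈ {1, 6}
  x = 6: [0↦3, 1↦4, 2↦3, 3↦5, 4↦1, 5↦3, 6↦2]  zeros at y ∈ ∅
Collecting zeros: affine points = {(1, 1), (1, 2), (2, 4), (3, 6), (4, 5), (4, 6), (5, 1), (5, 6)}.
Total count |C(F_7)_aff| = 8.


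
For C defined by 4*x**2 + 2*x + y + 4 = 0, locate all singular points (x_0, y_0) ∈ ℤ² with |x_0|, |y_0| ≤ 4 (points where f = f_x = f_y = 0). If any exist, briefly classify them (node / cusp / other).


No singular points in the scanned grid; C is smooth there.

Compute partial derivatives:
  f_x = 8*x + 2.
  f_y = 1.
f_y = 1 is a nonzero constant, so f_y never vanishes: no point (x, y) can satisfy f = f_x = f_y = 0. In particular no (x, y) ∈ {−4, ..., 4}² is singular; the curve is smooth.


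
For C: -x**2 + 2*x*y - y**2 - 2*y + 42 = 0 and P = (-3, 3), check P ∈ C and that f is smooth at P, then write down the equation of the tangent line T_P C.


Tangent line at P: 12*x - 14*y + 78 = 0.

Step 1: f(-3, 3) = 0, so P lies on C.
Step 2: partial derivatives
  f_x(x, y) = -2*x + 2*y, f_y(x, y) = 2*x - 2*y - 2.
  f_x(P) = 12, f_y(P) = -14 (gradient nonzero, so P is smooth).
Step 3: tangent line at P: 12·(x − -3) + -14·(y − 3) = 0.
Expanding: 12*x - 14*y + 78 = 0.


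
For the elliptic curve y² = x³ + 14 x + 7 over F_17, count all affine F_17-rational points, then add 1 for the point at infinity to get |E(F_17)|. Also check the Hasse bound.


Affine points = {(2, 3), (2, 14), (3, 5), (3, 12), (4, 5), (4, 12), (5, 7), (5, 10), (6, 1), (6, 16), (8, 6), (8, 11), (10, 5), (10, 12), (11, 8), (11, 9), (12, 4), (12, 13), (16, 3), (16, 14)}; affine count = 20; |E(F_17)| = 21.

Discriminant check: Δ ∝ 4a³ + 27b² = 4·14³ + 27·7² = 4·2744 + 27·49 ≡ 8 (mod 17). Nonzero ⇒ E is nonsingular.
For each x ∈ F_17, compute rhs = x³ + 14·x + 7 mod 17, then count y ∈ F_17 with y² ≡ rhs.
  x = 0: rhs = 7, matching y values: none (0 points).
  x = 1: rhs = 5, matching y values: none (0 points).
  x = 2: rhs = 9, matching y values: 3, 14 (2 points).
  x = 3: rhs = 8, matching y values: 5, 12 (2 points).
  x = 4: rhs = 8, matching y values: 5, 12 (2 points).
  x = 5: rhs = 15, matching y values: 7, 10 (2 points).
  x = 6: rhs = 1, matching y values: 1, 16 (2 points).
  x = 7: rhs = 6, matching y values: none (0 points).
  x = 8: rhs = 2, matching y values: 6, 11 (2 points).
  x = 9: rhs = 12, matching y values: none (0 points).
  x = 10: rhs = 8, matching y values: 5, 12 (2 points).
  x = 11: rhs = 13, matching y values: 8, 9 (2 points).
  x = 12: rhs = 16, matching y values: 4, 13 (2 points).
  x = 13: rhs = 6, matching y values: none (0 points).
  x = 14: rhs = 6, matching y values: none (0 points).
  x = 15: rhs = 5, matching y values: none (0 points).
  x = 16: rhs = 9, matching y values: 3, 14 (2 points).
Total affine count: 20.
Full point count |E(F_17)| = 20 + 1 = 21.
Hasse bound: |21 − (17+1)| = |3| = 3 ≤ 2√17 ≈ 8.2462 ✓.


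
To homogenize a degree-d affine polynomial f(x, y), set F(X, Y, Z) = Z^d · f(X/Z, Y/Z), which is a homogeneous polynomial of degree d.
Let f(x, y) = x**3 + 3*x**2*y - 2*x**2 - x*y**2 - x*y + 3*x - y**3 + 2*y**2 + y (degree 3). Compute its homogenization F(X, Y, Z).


F(X, Y, Z) = X**3 + 3*X**2*Y - 2*X**2*Z - X*Y**2 - X*Y*Z + 3*X*Z**2 - Y**3 + 2*Y**2*Z + Y*Z**2

deg(f) = 3.
Substitute x = X/Z, y = Y/Z into f, then multiply by Z^3.
  monomial 1·x^3·y^0 ↦ 1·X^3·Y^0·Z^0.
  monomial 3·x^2·y^1 ↦ 3·X^2·Y^1·Z^0.
  monomial -2·x^2·y^0 ↦ -2·X^2·Y^0·Z^1.
  monomial -1·x^1·y^2 ↦ -1·X^1·Y^2·Z^0.
  monomial -1·x^1·y^1 ↦ -1·X^1·Y^1·Z^1.
  monomial 3·x^1·y^0 ↦ 3·X^1·Y^0·Z^2.
  monomial -1·x^0·y^3 ↦ -1·X^0·Y^3·Z^0.
  monomial 2·x^0·y^2 ↦ 2·X^0·Y^2·Z^1.
  monomial 1·x^0·y^1 ↦ 1·X^0·Y^1·Z^2.
Collecting: F(X, Y, Z) = X**3 + 3*X**2*Y - 2*X**2*Z - X*Y**2 - X*Y*Z + 3*X*Z**2 - Y**3 + 2*Y**2*Z + Y*Z**2.


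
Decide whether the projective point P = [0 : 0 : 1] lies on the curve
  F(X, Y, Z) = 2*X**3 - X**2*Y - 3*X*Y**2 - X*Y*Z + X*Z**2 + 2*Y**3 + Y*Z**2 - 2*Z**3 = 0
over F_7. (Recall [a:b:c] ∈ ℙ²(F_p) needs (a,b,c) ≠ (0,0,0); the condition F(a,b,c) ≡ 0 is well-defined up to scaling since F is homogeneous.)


F(0,0,1) ≡ 5 (mod 7); P is NOT on the curve.

Evaluate F(0, 0, 1) term-by-term (mod 7).
  2*X**3 ↦ 2·0·1·1 = 0
  -X**2*Y ↦ -1·0·0·1 = 0
  -3*X*Y**2 ↦ -3·0·0·1 = 0
  -X*Y*Z ↦ -1·0·0·1 = 0
  X*Z**2 ↦ 1·0·1·1 = 0
  2*Y**3 ↦ 2·1·0·1 = 0
  Y*Z**2 ↦ 1·1·0·1 = 0
  -2*Z**3 ↦ -2·1·1·1 = -2
Sum: F(0, 0, 1) = (0) + (0) + (0) + (0) + (0) + (0) + (0) + (-2) = -2.
Reducing mod 7: -2 ≡ 5 (mod 7).
Since F(a, b, c) ≡ 5 ≠ 0 (mod 7), P does NOT lie on the curve.


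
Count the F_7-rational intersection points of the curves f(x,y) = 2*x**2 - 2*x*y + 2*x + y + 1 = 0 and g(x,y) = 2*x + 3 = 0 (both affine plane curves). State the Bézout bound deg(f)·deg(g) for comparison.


Common zeros: {(2, 2)}; count = 1; Bézout bound = 2.

deg(f) = 2, deg(g) = 1, so Bézout bound = 2.
Scan x ∈ F_7. For each x, list the y ∈ F_7 with f(x, y) ≡ 0 and those with g(x, y) ≡ 0 (mod 7); the common zeros in that column are the intersection.
  x = 0: f ≡ 0 at y ∈ {6}; g ≡ 0 at y ∈ ∅; common: ∅.
  x = 1: f ≡ 0 at y ∈ {5}; g ≡ 0 at y ∈ ∅; common: ∅.
  x = 2: f ≡ 0 at y ∈ {2}; g ≡ 0 at y ∈ {0, 1, 2, 3, 4, 5, 6}; common: {2}.
  x = 3: f ≡ 0 at y ∈ {5}; g ≡ 0 at y ∈ ∅; common: ∅.
  x = 4: f ≡ 0 at y ∈ ∅; g ≡ 0 at y ∈ ∅; common: ∅.
  x = 5: f ≡ 0 at y ∈ {6}; g ≡ 0 at y ∈ ∅; common: ∅.
  x = 6: f ≡ 0 at y ∈ {2}; g ≡ 0 at y ∈ ∅; common: ∅.
Collecting: common zeros = {(2, 2)}, so the count is 1.
Comparison with the Bézout bound: 1 ≤ 2 = deg(f)·deg(g), as expected for curves with no common component (the affine F_7-count falls short of the bound because intersections may lie at infinity, over extension fields, or carry multiplicity).


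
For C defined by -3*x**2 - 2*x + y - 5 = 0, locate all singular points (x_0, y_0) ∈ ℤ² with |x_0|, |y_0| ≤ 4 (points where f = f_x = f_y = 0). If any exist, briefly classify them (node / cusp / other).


No singular points in the scanned grid; C is smooth there.

Compute partial derivatives:
  f_x = -6*x - 2.
  f_y = 1.
f_y = 1 is a nonzero constant, so f_y never vanishes: no point (x, y) can satisfy f = f_x = f_y = 0. In particular no (x, y) ∈ {−4, ..., 4}² is singular; the curve is smooth.


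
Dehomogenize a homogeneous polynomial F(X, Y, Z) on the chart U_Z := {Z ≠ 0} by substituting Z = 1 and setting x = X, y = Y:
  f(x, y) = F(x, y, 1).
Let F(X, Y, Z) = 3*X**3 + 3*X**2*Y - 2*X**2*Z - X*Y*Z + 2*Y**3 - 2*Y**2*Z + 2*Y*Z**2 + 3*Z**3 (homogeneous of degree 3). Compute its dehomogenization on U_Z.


f(x, y) = 3*x**3 + 3*x**2*y - 2*x**2 - x*y + 2*y**3 - 2*y**2 + 2*y + 3

On U_Z we set Z = 1. Each monomial c·X^i·Y^j·Z^k in F becomes c·x^i·y^j·1^k = c·x^i·y^j.
Substituting Z = 1: F(X, Y, 1) = 3*x**3 + 3*x**2*y - 2*x**2 - x*y + 2*y**3 - 2*y**2 + 2*y + 3.
Note: deg(f) ≤ deg(F) = 3; strict inequality happens when F is divisible by Z (lost terms).


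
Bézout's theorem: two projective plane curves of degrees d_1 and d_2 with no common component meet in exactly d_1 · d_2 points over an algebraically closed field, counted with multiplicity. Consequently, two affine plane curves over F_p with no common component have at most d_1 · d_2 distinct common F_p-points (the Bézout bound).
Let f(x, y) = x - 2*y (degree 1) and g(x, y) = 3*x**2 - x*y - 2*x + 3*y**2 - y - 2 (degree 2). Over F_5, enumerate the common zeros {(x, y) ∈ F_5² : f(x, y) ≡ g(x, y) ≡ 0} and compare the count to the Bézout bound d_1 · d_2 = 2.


Common zeros: {(1, 3), (4, 2)}; count = 2; Bézout bound = 2.

deg(f) = 1, deg(g) = 2, so Bézout bound = 2.
Scan x ∈ F_5. For each x, list the y ∈ F_5 with f(x, y) ≡ 0 and those with g(x, y) ≡ 0 (mod 5); the common zeros in that column are the intersection.
  x = 0: f ≡ 0 at y ∈ {0}; g ≡ 0 at y ∈ {1}; common: ∅.
  x = 1: f ≡ 0 at y ∈ {3}; g ≡ 0 at y ∈ {1, 3}; common: {3}.
  x = 2: f ≡ 0 at y ∈ {1}; g ≡ 0 at y ∈ ∅; common: ∅.
  x = 3: f ≡ 0 at y ∈ {4}; g ≡ 0 at y ∈ ∅; common: ∅.
  x = 4: f ≡ 0 at y ∈ {2}; g ≡ 0 at y ∈ {2, 3}; common: {2}.
Collecting: common zeros = {(1, 3), (4, 2)}, so the count is 2.
Comparison with the Bézout bound: 2 ≤ 2 = deg(f)·deg(g), as expected for curves with no common component (the bound is attained).


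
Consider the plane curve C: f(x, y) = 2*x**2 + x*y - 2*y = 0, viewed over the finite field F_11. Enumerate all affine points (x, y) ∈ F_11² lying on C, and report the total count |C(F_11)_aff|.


Affine F_11-points: {(0, 0), (1, 2), (3, 4), (4, 6), (5, 9), (6, 4), (7, 9), (8, 8), (9, 2), (10, 8)}; count = 10.

For each of the 121 pairs (x, y) ∈ F_11², evaluate f(x, y) mod 11. Record the zeros.
  x = 0: [0↦0, 1↦9, 2↦7, 3↦5, 4↦3, 5↦1, 6↦10, 7↦8, 8↦6, 9↦4, 10↦2]  zeros at y ∈ {0}
  x = 1: [0↦2, 1↦1, 2↦0, 3↦10, 4↦9, 5↦8, 6↦7, 7↦6, 8↦5, 9↦4, 10↦3]  zeros at y ∈ {2}
  x = 2: [0↦8, 1↦8, 2↦8, 3↦8, 4↦8, 5↦8, 6↦8, 7↦8, 8↦8, 9↦8, 10↦8]  zeros at y ∈ ∅
  x = 3: [0↦7, 1↦8, 2↦9, 3↦10, 4↦0, 5↦1, 6↦2, 7↦3, 8↦4, 9↦5, 10↦6]  zeros at y ∈ {4}
  x = 4: [0↦10, 1↦1, 2↦3, 3↦5, 4↦7, 5↦9, 6↦0, 7↦2, 8↦4, 9↦6, 10↦8]  zeros at y ∈ {6}
  x = 5: [0↦6, 1↦9, 2↦1, 3↦4, 4↦7, 5↦10, 6↦2, 7↦5, 8↦8, 9↦0, 10↦3]  zeros at y ∈ {9}
  x = 6: [0↦6, 1↦10, 2↦3, 3↦7, 4↦0, 5↦4, 6↦8, 7↦1, 8↦5, 9↦9, 10↦2]  zeros at y ∈ {4}
  x = 7: [0↦10, 1↦4, 2↦9, 3↦3, 4↦8, 5↦2, 6↦7, 7↦1, 8↦6, 9↦0, 10↦5]  zeros at y ∈ {9}
  x = 8: [0↦7, 1↦2, 2↦8, 3↦3, 4↦9, 5↦4, 6↦10, 7↦5, 8↦0, 9↦6, 10↦1]  zeros at y ∈ {8}
  x = 9: [0↦8, 1↦4, 2↦0, 3↦7, 4↦3, 5↦10, 6↦6, 7↦2, 8↦9, 9↦5, 10↦1]  zeros at y ∈ {2}
  x = 10: [0↦2, 1↦10, 2↦7, 3↦4, 4↦1, 5↦9, 6↦6, 7↦3, 8↦0, 9↦8, 10↦5]  zeros at y ∈ {8}
Collecting zeros: affine points = {(0, 0), (1, 2), (3, 4), (4, 6), (5, 9), (6, 4), (7, 9), (8, 8), (9, 2), (10, 8)}.
Total count |C(F_11)_aff| = 10.


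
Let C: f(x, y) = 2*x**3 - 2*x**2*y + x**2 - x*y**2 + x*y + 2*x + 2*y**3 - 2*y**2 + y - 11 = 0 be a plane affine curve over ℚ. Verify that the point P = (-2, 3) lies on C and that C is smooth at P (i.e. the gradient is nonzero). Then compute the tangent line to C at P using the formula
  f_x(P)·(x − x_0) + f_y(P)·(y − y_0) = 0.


Tangent line at P: 40*x + 45*y - 55 = 0.

Step 1: f(-2, 3) = 0, so P lies on C.
Step 2: partial derivatives
  f_x(x, y) = 6*x**2 - 4*x*y + 2*x - y**2 + y + 2, f_y(x, y) = -2*x**2 - 2*x*y + x + 6*y**2 - 4*y + 1.
  f_x(P) = 40, f_y(P) = 45 (gradient nonzero, so P is smooth).
Step 3: tangent line at P: 40·(x − -2) + 45·(y − 3) = 0.
Expanding: 40*x + 45*y - 55 = 0.


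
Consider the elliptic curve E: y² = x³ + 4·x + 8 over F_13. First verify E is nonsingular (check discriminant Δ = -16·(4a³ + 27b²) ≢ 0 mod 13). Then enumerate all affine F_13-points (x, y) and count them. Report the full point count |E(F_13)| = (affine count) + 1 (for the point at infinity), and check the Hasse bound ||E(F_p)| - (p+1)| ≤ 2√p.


Affine points = {(1, 0), (4, 6), (4, 7), (5, 6), (5, 7), (6, 1), (6, 12), (12, 4), (12, 9)}; affine count = 9; |E(F_13)| = 10.

Discriminant check: Δ ∝ 4a³ + 27b² = 4·4³ + 27·8² = 4·64 + 27·64 ≡ 8 (mod 13). Nonzero ⇒ E is nonsingular.
For each x ∈ F_13, compute rhs = x³ + 4·x + 8 mod 13, then count y ∈ F_13 with y² ≡ rhs.
  x = 0: rhs = 8, matching y values: none (0 points).
  x = 1: rhs = 0, matching y values: 0 (1 points).
  x = 2: rhs = 11, matching y values: none (0 points).
  x = 3: rhs = 8, matching y values: none (0 points).
  x = 4: rhs = 10, matching y values: 6, 7 (2 points).
  x = 5: rhs = 10, matching y values: 6, 7 (2 points).
  x = 6: rhs = 1, matching y values: 1, 12 (2 points).
  x = 7: rhs = 2, matching y values: none (0 points).
  x = 8: rhs = 6, matching y values: none (0 points).
  x = 9: rhs = 6, matching y values: none (0 points).
  x = 10: rhs = 8, matching y values: none (0 points).
  x = 11: rhs = 5, matching y values: none (0 points).
  x = 12: rhs = 3, matching y values: 4, 9 (2 points).
Total affine count: 9.
Full point count |E(F_13)| = 9 + 1 = 10.
Hasse bound: |10 − (13+1)| = |-4| = 4 ≤ 2√13 ≈ 7.2111 ✓.


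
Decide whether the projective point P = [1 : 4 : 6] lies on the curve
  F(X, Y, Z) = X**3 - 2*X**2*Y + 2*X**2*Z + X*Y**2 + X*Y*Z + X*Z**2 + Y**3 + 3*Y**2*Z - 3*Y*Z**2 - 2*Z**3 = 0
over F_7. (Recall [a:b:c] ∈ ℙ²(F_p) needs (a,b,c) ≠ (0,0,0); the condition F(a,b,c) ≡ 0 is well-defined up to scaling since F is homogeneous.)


F(1,4,6) ≡ 3 (mod 7); P is NOT on the curve.

Evaluate F(1, 4, 6) term-by-term (mod 7).
  X**3 ↦ 1·1·1·1 = 1
  -2*X**2*Y ↦ -2·1·4·1 = -8
  2*X**2*Z ↦ 2·1·1·6 = 12
  X*Y**2 ↦ 1·1·16·1 = 16
  X*Y*Z ↦ 1·1·4·6 = 24
  X*Z**2 ↦ 1·1·1·36 = 36
  Y**3 ↦ 1·1·64·1 = 64
  3*Y**2*Z ↦ 3·1·16·6 = 288
  -3*Y*Z**2 ↦ -3·1·4·36 = -432
  -2*Z**3 ↦ -2·1·1·216 = -432
Sum: F(1, 4, 6) = (1) + (-8) + (12) + (16) + (24) + (36) + (64) + (288) + (-432) + (-432) = -431.
Reducing mod 7: -431 ≡ 3 (mod 7).
Since F(a, b, c) ≡ 3 ≠ 0 (mod 7), P does NOT lie on the curve.


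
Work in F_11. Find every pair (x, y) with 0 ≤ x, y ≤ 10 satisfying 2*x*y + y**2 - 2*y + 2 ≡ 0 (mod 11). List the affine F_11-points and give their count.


Affine F_11-points: {(1, 3), (1, 8), (5, 1), (5, 2), (6, 5), (6, 7), (7, 4), (7, 6), (8, 9), (8, 10)}; count = 10.

For each of the 121 pairs (x, y) ∈ F_11², evaluate f(x, y) mod 11. Record the zeros.
  x = 0: [0↦2, 1↦1, 2↦2, 3↦5, 4↦10, 5↦6, 6↦4, 7↦4, 8↦6, 9↦10, 10↦5]  zeros at y ∈ ∅
  x = 1: [0↦2, 1↦3, 2↦6, 3↦0, 4↦7, 5↦5, 6↦5, 7↦7, 8↦0, 9↦6, 10↦3]  zeros at y ∈ {3, 8}
  x = 2: [0↦2, 1↦5, 2↦10, 3↦6, 4↦4, 5↦4, 6↦6, 7↦10, 8↦5, 9↦2, 10↦1]  zeros at y ∈ ∅
  x = 3: [0↦2, 1↦7, 2↦3, 3↦1, 4↦1, 5↦3, 6↦7, 7↦2, 8↦10, 9↦9, 10↦10]  zeros at y ∈ ∅
  x = 4: [0↦2, 1↦9, 2↦7, 3↦7, 4↦9, 5↦2, 6↦8, 7↦5, 8↦4, 9↦5, 10↦8]  zeros at y ∈ ∅
  x = 5: [0↦2, 1↦0, 2↦0, 3↦2, 4↦6, 5↦1, 6↦9, 7↦8, 8↦9, 9↦1, 10↦6]  zeros at y ∈ {1, 2}
  x = 6: [0↦2, 1↦2, 2↦4, 3↦8, 4↦3, 5↦0, 6↦10, 7↦0, 8↦3, 9↦8, 10↦4]  zeros at y ∈ {5, 7}
  x = 7: [0↦2, 1↦4, 2↦8, 3↦3, 4↦0, 5↦10, 6↦0, 7↦3, 8↦8, 9↦4, 10↦2]  zeros at y ∈ {4, 6}
  x = 8: [0↦2, 1↦6, 2↦1, 3↦9, 4↦8, 5↦9, 6↦1, 7↦6, 8↦2, 9↦0, 10↦0]  zeros at y ∈ {9, 10}
  x = 9: [0↦2, 1↦8, 2↦5, 3↦4, 4↦5, 5↦8, 6↦2, 7↦9, 8↦7, 9↦7, 10↦9]  zeros at y ∈ ∅
  x = 10: [0↦2, 1↦10, 2↦9, 3↦10, 4↦2, 5↦7, 6↦3, 7↦1, 8↦1, 9↦3, 10↦7]  zeros at y ∈ ∅
Collecting zeros: affine points = {(1, 3), (1, 8), (5, 1), (5, 2), (6, 5), (6, 7), (7, 4), (7, 6), (8, 9), (8, 10)}.
Total count |C(F_11)_aff| = 10.


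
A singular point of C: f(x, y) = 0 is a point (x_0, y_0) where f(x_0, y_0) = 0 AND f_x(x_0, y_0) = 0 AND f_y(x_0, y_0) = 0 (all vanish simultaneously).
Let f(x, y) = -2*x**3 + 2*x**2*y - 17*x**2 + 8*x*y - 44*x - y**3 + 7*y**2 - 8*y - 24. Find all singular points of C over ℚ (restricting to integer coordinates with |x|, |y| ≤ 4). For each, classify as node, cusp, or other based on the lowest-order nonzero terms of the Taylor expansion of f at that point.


Singular points: {(-2, 2)}; classification: node.

Compute partial derivatives:
  f_x = -6*x**2 + 4*x*y - 34*x + 8*y - 44.
  f_y = 2*x**2 + 8*x - 3*y**2 + 14*y - 8.
Scan x_0 ∈ {−4, ..., 4}. For each x_0, f_y(x_0, y) is a polynomial in y; find its integer roots y ∈ {−4, ..., 4}, then test f_x and f at those candidates.
  x = -4: f_y(-4, y) = -3*y**2 + 14*y - 8; vanishes at y ∈ {4}. (-4, 4): f_x = -36 ≠ 0.
  x = -3: f_y(-3, y) = -3*y**2 + 14*y - 14; no integer root y with |y| ≤ 4.
  x = -2: f_y(-2, y) = -3*y**2 + 14*y - 16; vanishes at y ∈ {2}. (-2, 2): f_x = 0, f = 0 — SINGULAR.
  x = -1: f_y(-1, y) = -3*y**2 + 14*y - 14; no integer root y with |y| ≤ 4.
  x = 0: f_y(0, y) = -3*y**2 + 14*y - 8; vanishes at y ∈ {4}. (0, 4): f_x = -12 ≠ 0.
  x = 1: f_y(1, y) = -3*y**2 + 14*y + 2; no integer root y with |y| ≤ 4.
  x = 2: f_y(2, y) = -3*y**2 + 14*y + 16; no integer root y with |y| ≤ 4.
  x = 3: f_y(3, y) = -3*y**2 + 14*y + 34; no integer root y with |y| ≤ 4.
  x = 4: f_y(4, y) = -3*y**2 + 14*y + 56; no integer root y with |y| ≤ 4.
Only singular point on the grid: (-2, 2).
Classify: substitute x = -2 + u, y = 2 + v and expand: f = -2*u**3 + 2*u**2*v - u**2 - v**3 + v**2.
No constant or linear terms (consistent with a singular point). Quadratic part: -u**2 + v**2. Cubic part: -2*u**3 + 2*u**2*v - v**3.
The quadratic part v**2 - u**2 = (v − u)(v + u) splits into two distinct linear factors, so there are two distinct tangent lines y − 2 = ±(x − -2) — this is a node (ordinary double point).
Classification: node.


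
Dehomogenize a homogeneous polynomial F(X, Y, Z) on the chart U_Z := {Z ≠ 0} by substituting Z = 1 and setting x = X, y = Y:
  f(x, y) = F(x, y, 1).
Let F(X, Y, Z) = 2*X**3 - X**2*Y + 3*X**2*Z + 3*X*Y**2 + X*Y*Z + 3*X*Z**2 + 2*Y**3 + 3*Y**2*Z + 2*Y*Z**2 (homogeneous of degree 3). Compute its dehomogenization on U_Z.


f(x, y) = 2*x**3 - x**2*y + 3*x**2 + 3*x*y**2 + x*y + 3*x + 2*y**3 + 3*y**2 + 2*y

On U_Z we set Z = 1. Each monomial c·X^i·Y^j·Z^k in F becomes c·x^i·y^j·1^k = c·x^i·y^j.
Substituting Z = 1: F(X, Y, 1) = 2*x**3 - x**2*y + 3*x**2 + 3*x*y**2 + x*y + 3*x + 2*y**3 + 3*y**2 + 2*y.
Note: deg(f) ≤ deg(F) = 3; strict inequality happens when F is divisible by Z (lost terms).


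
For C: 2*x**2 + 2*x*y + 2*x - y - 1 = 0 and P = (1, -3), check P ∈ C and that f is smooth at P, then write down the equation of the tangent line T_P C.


Tangent line at P: y + 3 = 0.

Step 1: f(1, -3) = 0, so P lies on C.
Step 2: partial derivatives
  f_x(x, y) = 4*x + 2*y + 2, f_y(x, y) = 2*x - 1.
  f_x(P) = 0, f_y(P) = 1 (gradient nonzero, so P is smooth).
Step 3: tangent line at P: 0·(x − 1) + 1·(y − -3) = 0.
Expanding: y + 3 = 0.


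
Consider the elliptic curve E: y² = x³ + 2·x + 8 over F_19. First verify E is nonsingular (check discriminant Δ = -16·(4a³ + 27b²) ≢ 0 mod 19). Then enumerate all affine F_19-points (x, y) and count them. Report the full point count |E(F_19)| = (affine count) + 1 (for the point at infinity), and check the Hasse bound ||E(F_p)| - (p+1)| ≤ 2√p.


Affine points = {(1, 7), (1, 12), (2, 1), (2, 18), (4, 2), (4, 17), (7, 2), (7, 17), (8, 2), (8, 17), (14, 5), (14, 14), (18, 9), (18, 10)}; affine count = 14; |E(F_19)| = 15.

Discriminant check: Δ ∝ 4a³ + 27b² = 4·2³ + 27·8² = 4·8 + 27·64 ≡ 12 (mod 19). Nonzero ⇒ E is nonsingular.
For each x ∈ F_19, compute rhs = x³ + 2·x + 8 mod 19, then count y ∈ F_19 with y² ≡ rhs.
  x = 0: rhs = 8, matching y values: none (0 points).
  x = 1: rhs = 11, matching y values: 7, 12 (2 points).
  x = 2: rhs = 1, matching y values: 1, 18 (2 points).
  x = 3: rhs = 3, matching y values: none (0 points).
  x = 4: rhs = 4, matching y values: 2, 17 (2 points).
  x = 5: rhs = 10, matching y values: none (0 points).
  x = 6: rhs = 8, matching y values: none (0 points).
  x = 7: rhs = 4, matching y values: 2, 17 (2 points).
  x = 8: rhs = 4, matching y values: 2, 17 (2 points).
  x = 9: rhs = 14, matching y values: none (0 points).
  x = 10: rhs = 2, matching y values: none (0 points).
  x = 11: rhs = 12, matching y values: none (0 points).
  x = 12: rhs = 12, matching y values: none (0 points).
  x = 13: rhs = 8, matching y values: none (0 points).
  x = 14: rhs = 6, matching y values: 5, 14 (2 points).
  x = 15: rhs = 12, matching y values: none (0 points).
  x = 16: rhs = 13, matching y values: none (0 points).
  x = 17: rhs = 15, matching y values: none (0 points).
  x = 18: rhs = 5, matching y values: 9, 10 (2 points).
Total affine count: 14.
Full point count |E(F_19)| = 14 + 1 = 15.
Hasse bound: |15 − (19+1)| = |-5| = 5 ≤ 2√19 ≈ 8.7178 ✓.


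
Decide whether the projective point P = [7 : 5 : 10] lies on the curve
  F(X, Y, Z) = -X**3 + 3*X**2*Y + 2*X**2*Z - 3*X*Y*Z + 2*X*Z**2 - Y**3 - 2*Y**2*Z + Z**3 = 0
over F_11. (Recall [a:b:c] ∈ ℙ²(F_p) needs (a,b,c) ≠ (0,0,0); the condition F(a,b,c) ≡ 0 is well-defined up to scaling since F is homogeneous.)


F(7,5,10) ≡ 7 (mod 11); P is NOT on the curve.

Evaluate F(7, 5, 10) term-by-term (mod 11).
  -X**3 ↦ -1·343·1·1 = -343
  3*X**2*Y ↦ 3·49·5·1 = 735
  2*X**2*Z ↦ 2·49·1·10 = 980
  -3*X*Y*Z ↦ -3·7·5·10 = -1050
  2*X*Z**2 ↦ 2·7·1·100 = 1400
  -Y**3 ↦ -1·1·125·1 = -125
  -2*Y**2*Z ↦ -2·1·25·10 = -500
  Z**3 ↦ 1·1·1·1000 = 1000
Sum: F(7, 5, 10) = (-343) + (735) + (980) + (-1050) + (1400) + (-125) + (-500) + (1000) = 2097.
Reducing mod 11: 2097 ≡ 7 (mod 11).
Since F(a, b, c) ≡ 7 ≠ 0 (mod 11), P does NOT lie on the curve.


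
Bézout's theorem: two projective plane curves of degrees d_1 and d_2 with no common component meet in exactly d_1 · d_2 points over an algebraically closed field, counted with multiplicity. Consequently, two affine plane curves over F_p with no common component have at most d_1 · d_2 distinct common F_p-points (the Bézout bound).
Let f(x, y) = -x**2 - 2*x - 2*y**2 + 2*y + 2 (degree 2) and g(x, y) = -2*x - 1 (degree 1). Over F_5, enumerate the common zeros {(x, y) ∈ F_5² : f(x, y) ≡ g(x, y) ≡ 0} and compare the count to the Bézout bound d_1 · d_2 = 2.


Common zeros: {(2, 2), (2, 4)}; count = 2; Bézout bound = 2.

deg(f) = 2, deg(g) = 1, so Bézout bound = 2.
Scan x ∈ F_5. For each x, list the y ∈ F_5 with f(x, y) ≡ 0 and those with g(x, y) ≡ 0 (mod 5); the common zeros in that column are the intersection.
  x = 0: f ≡ 0 at y ∈ {3}; g ≡ 0 at y ∈ ∅; common: ∅.
  x = 1: f ≡ 0 at y ∈ {2, 4}; g ≡ 0 at y ∈ ∅; common: ∅.
  x = 2: f ≡ 0 at y ∈ {2, 4}; g ≡ 0 at y ∈ {0, 1, 2, 3, 4}; common: {2, 4}.
  x = 3: f ≡ 0 at y ∈ {3}; g ≡ 0 at y ∈ ∅; common: ∅.
  x = 4: f ≡ 0 at y ∈ ∅; g ≡ 0 at y ∈ ∅; common: ∅.
Collecting: common zeros = {(2, 2), (2, 4)}, so the count is 2.
Comparison with the Bézout bound: 2 ≤ 2 = deg(f)·deg(g), as expected for curves with no common component (the bound is attained).


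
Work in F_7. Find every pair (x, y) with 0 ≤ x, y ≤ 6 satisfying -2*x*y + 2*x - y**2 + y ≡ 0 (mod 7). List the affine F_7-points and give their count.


Affine F_7-points: {(0, 0), (0, 1), (1, 1), (1, 5), (2, 1), (2, 3), (3, 1), (4, 1), (4, 6), (5, 1), (5, 4), (6, 1), (6, 2)}; count = 13.

For each of the 49 pairs (x, y) ∈ F_7², evaluate f(x, y) mod 7. Record the zeros.
  x = 0: [0↦0, 1↦0, 2↦5, 3↦1, 4↦2, 5↦1, 6↦5]  zeros at y ∈ {0, 1}
  x = 1: [0↦2, 1↦0, 2↦3, 3↦4, 4↦3, 5↦0, 6↦2]  zeros at y ∈ {1, 5}
  x = 2: [0↦4, 1↦0, 2↦1, 3↦0, 4↦4, 5↦6, 6↦6]  zeros at y ∈ {1, 3}
  x = 3: [0↦6, 1↦0, 2↦6, 3↦3, 4↦5, 5↦5, 6↦3]  zeros at y ∈ {1}
  x = 4: [0↦1, 1↦0, 2↦4, 3↦6, 4↦6, 5↦4, 6↦0]  zeros at y ∈ {1, 6}
  x = 5: [0↦3, 1↦0, 2↦2, 3↦2, 4↦0, 5↦3, 6↦4]  zeros at y ∈ {1, 4}
  x = 6: [0↦5, 1↦0, 2↦0, 3↦5, 4↦1, 5↦2, 6↦1]  zeros at y ∈ {1, 2}
Collecting zeros: affine points = {(0, 0), (0, 1), (1, 1), (1, 5), (2, 1), (2, 3), (3, 1), (4, 1), (4, 6), (5, 1), (5, 4), (6, 1), (6, 2)}.
Total count |C(F_7)_aff| = 13.
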